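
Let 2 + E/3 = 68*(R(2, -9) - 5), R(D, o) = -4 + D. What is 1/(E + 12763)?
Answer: 1/11329 ≈ 8.8269e-5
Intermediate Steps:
E = -1434 (E = -6 + 3*(68*((-4 + 2) - 5)) = -6 + 3*(68*(-2 - 5)) = -6 + 3*(68*(-7)) = -6 + 3*(-476) = -6 - 1428 = -1434)
1/(E + 12763) = 1/(-1434 + 12763) = 1/11329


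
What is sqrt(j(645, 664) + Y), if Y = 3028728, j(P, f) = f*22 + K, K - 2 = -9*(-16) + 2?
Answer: 2*sqrt(760871) ≈ 1744.6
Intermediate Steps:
K = 148 (K = 2 + (-9*(-16) + 2) = 2 + (144 + 2) = 2 + 146 = 148)
j(P, f) = 148 + 22*f (j(P, f) = f*22 + 148 = 22*f + 148 = 148 + 22*f)
sqrt(j(645, 664) + Y) = sqrt((148 + 22*664) + 3028728) = sqrt((148 + 14608) + 3028728) = sqrt(14756 + 3028728) = sqrt(3043484) = 2*sqrt(760871)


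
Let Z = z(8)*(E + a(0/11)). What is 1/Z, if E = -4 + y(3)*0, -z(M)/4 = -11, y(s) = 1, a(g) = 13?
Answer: 1/396 ≈ 0.0025253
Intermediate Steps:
z(M) = 44 (z(M) = -4*(-11) = 44)
E = -4 (E = -4 + 1*0 = -4 + 0 = -4)
Z = 396 (Z = 44*(-4 + 13) = 44*9 = 396)
1/Z = 1/396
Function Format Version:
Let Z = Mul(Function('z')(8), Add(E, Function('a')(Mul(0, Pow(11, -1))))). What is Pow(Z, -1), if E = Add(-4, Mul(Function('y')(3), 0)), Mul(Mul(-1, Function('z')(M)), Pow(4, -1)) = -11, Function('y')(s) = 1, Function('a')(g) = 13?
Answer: Rational(1, 396) ≈ 0.0025253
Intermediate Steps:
Function('z')(M) = 44 (Function('z')(M) = Mul(-4, -11) = 44)
E = -4 (E = Add(-4, Mul(1, 0)) = Add(-4, 0) = -4)
Z = 396 (Z = Mul(44, Add(-4, 13)) = Mul(44, 9) = 396)
Pow(Z, -1) = Pow(396, -1) = Rational(1, 396)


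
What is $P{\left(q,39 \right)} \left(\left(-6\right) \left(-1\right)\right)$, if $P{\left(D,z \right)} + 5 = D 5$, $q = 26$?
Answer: $750$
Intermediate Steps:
$P{\left(D,z \right)} = -5 + 5 D$ ($P{\left(D,z \right)} = -5 + D 5 = -5 + 5 D$)
$P{\left(q,39 \right)} \left(\left(-6\right) \left(-1\right)\right) = \left(-5 + 5 \cdot 26\right) \left(\left(-6\right) \left(-1\right)\right) = \left(-5 + 130\right) 6 = 125 \cdot 6 = 750$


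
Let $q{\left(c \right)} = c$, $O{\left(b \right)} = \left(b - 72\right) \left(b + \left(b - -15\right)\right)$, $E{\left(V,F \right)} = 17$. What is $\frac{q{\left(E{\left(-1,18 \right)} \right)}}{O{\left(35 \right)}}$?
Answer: $- \frac{1}{185} \approx -0.0054054$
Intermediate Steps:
$O{\left(b \right)} = \left(-72 + b\right) \left(15 + 2 b\right)$ ($O{\left(b \right)} = \left(-72 + b\right) \left(b + \left(b + 15\right)\right) = \left(-72 + b\right) \left(b + \left(15 + b\right)\right) = \left(-72 + b\right) \left(15 + 2 b\right)$)
$\frac{q{\left(E{\left(-1,18 \right)} \right)}}{O{\left(35 \right)}} = \frac{17}{-1080 - 4515 + 2 \cdot 35^{2}} = \frac{17}{-1080 - 4515 + 2 \cdot 1225} = \frac{17}{-1080 - 4515 + 2450} = \frac{17}{-3145} = 17 \left(- \frac{1}{3145}\right) = - \frac{1}{185}$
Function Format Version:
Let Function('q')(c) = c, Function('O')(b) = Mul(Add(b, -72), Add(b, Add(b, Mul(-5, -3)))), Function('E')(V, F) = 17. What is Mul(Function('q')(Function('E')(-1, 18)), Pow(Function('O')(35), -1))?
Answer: Rational(-1, 185) ≈ -0.0054054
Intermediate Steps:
Function('O')(b) = Mul(Add(-72, b), Add(15, Mul(2, b))) (Function('O')(b) = Mul(Add(-72, b), Add(b, Add(b, 15))) = Mul(Add(-72, b), Add(b, Add(15, b))) = Mul(Add(-72, b), Add(15, Mul(2, b))))
Mul(Function('q')(Function('E')(-1, 18)), Pow(Function('O')(35), -1)) = Mul(17, Pow(Add(-1080, Mul(-129, 35), Mul(2, Pow(35, 2))), -1)) = Mul(17, Pow(Add(-1080, -4515, Mul(2, 1225)), -1)) = Mul(17, Pow(Add(-1080, -4515, 2450), -1)) = Mul(17, Pow(-3145, -1)) = Mul(17, Rational(-1, 3145)) = Rational(-1, 185)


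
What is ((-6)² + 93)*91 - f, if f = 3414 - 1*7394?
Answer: 15719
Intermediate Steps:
f = -3980 (f = 3414 - 7394 = -3980)
((-6)² + 93)*91 - f = ((-6)² + 93)*91 - 1*(-3980) = (36 + 93)*91 + 3980 = 129*91 + 3980 = 11739 + 3980 = 15719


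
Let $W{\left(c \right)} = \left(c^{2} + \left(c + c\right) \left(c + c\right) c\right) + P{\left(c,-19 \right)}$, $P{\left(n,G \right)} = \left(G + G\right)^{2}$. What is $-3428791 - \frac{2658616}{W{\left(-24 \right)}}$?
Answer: $- \frac{45667402675}{13319} \approx -3.4287 \cdot 10^{6}$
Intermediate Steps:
$P{\left(n,G \right)} = 4 G^{2}$ ($P{\left(n,G \right)} = \left(2 G\right)^{2} = 4 G^{2}$)
$W{\left(c \right)} = 1444 + c^{2} + 4 c^{3}$ ($W{\left(c \right)} = \left(c^{2} + \left(c + c\right) \left(c + c\right) c\right) + 4 \left(-19\right)^{2} = \left(c^{2} + 2 c 2 c c\right) + 4 \cdot 361 = \left(c^{2} + 4 c^{2} c\right) + 1444 = \left(c^{2} + 4 c^{3}\right) + 1444 = 1444 + c^{2} + 4 c^{3}$)
$-3428791 - \frac{2658616}{W{\left(-24 \right)}} = -3428791 - \frac{2658616}{1444 + \left(-24\right)^{2} + 4 \left(-24\right)^{3}} = -3428791 - \frac{2658616}{1444 + 576 + 4 \left(-13824\right)} = -3428791 - \frac{2658616}{1444 + 576 - 55296} = -3428791 - \frac{2658616}{-53276} = -3428791 - 2658616 \left(- \frac{1}{53276}\right) = -3428791 - - \frac{664654}{13319} = -3428791 + \frac{664654}{13319} = - \frac{45667402675}{13319}$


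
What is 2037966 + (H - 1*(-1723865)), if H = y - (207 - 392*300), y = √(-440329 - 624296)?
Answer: 3879224 + 5*I*√42585 ≈ 3.8792e+6 + 1031.8*I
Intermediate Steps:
y = 5*I*√42585 (y = √(-1064625) = 5*I*√42585 ≈ 1031.8*I)
H = 117393 + 5*I*√42585 (H = 5*I*√42585 - (207 - 392*300) = 5*I*√42585 - (207 - 117600) = 5*I*√42585 - 1*(-117393) = 5*I*√42585 + 117393 = 117393 + 5*I*√42585 ≈ 1.1739e+5 + 1031.8*I)
2037966 + (H - 1*(-1723865)) = 2037966 + ((117393 + 5*I*√42585) - 1*(-1723865)) = 2037966 + ((117393 + 5*I*√42585) + 1723865) = 2037966 + (1841258 + 5*I*√42585) = 3879224 + 5*I*√42585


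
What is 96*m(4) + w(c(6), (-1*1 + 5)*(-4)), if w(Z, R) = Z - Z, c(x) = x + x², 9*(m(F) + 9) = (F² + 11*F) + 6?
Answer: -160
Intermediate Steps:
m(F) = -25/3 + F²/9 + 11*F/9 (m(F) = -9 + ((F² + 11*F) + 6)/9 = -9 + (6 + F² + 11*F)/9 = -9 + (⅔ + F²/9 + 11*F/9) = -25/3 + F²/9 + 11*F/9)
w(Z, R) = 0
96*m(4) + w(c(6), (-1*1 + 5)*(-4)) = 96*(-25/3 + (⅑)*4² + (11/9)*4) + 0 = 96*(-25/3 + (⅑)*16 + 44/9) + 0 = 96*(-25/3 + 16/9 + 44/9) + 0 = 96*(-5/3) + 0 = -160 + 0 = -160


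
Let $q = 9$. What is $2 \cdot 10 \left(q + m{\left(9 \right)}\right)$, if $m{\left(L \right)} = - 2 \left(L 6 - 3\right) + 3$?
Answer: $-1800$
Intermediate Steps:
$m{\left(L \right)} = 9 - 12 L$ ($m{\left(L \right)} = - 2 \left(6 L - 3\right) + 3 = - 2 \left(-3 + 6 L\right) + 3 = \left(6 - 12 L\right) + 3 = 9 - 12 L$)
$2 \cdot 10 \left(q + m{\left(9 \right)}\right) = 2 \cdot 10 \left(9 + \left(9 - 108\right)\right) = 20 \left(9 + \left(9 - 108\right)\right) = 20 \left(9 - 99\right) = 20 \left(-90\right) = -1800$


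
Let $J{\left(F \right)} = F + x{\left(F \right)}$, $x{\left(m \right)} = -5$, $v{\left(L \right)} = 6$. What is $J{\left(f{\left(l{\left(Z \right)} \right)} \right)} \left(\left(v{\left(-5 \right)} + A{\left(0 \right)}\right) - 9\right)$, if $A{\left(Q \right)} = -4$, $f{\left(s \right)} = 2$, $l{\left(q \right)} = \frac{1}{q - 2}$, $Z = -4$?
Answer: $21$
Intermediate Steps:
$l{\left(q \right)} = \frac{1}{-2 + q}$
$J{\left(F \right)} = -5 + F$ ($J{\left(F \right)} = F - 5 = -5 + F$)
$J{\left(f{\left(l{\left(Z \right)} \right)} \right)} \left(\left(v{\left(-5 \right)} + A{\left(0 \right)}\right) - 9\right) = \left(-5 + 2\right) \left(\left(6 - 4\right) - 9\right) = - 3 \left(2 - 9\right) = \left(-3\right) \left(-7\right) = 21$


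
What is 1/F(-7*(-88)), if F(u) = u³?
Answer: 1/233744896 ≈ 4.2782e-9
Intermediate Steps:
1/F(-7*(-88)) = 1/((-7*(-88))³) = 1/(616³) = 1/233744896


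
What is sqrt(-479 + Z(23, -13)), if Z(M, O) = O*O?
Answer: I*sqrt(310) ≈ 17.607*I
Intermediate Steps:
Z(M, O) = O**2
sqrt(-479 + Z(23, -13)) = sqrt(-479 + (-13)**2) = sqrt(-479 + 169) = sqrt(-310) = I*sqrt(310)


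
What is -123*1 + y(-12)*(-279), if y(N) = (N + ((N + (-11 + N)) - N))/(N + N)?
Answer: -4239/8 ≈ -529.88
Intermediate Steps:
y(N) = (-11 + 2*N)/(2*N) (y(N) = (N + ((-11 + 2*N) - N))/((2*N)) = (N + (-11 + N))*(1/(2*N)) = (-11 + 2*N)*(1/(2*N)) = (-11 + 2*N)/(2*N))
-123*1 + y(-12)*(-279) = -123*1 + ((-11/2 - 12)/(-12))*(-279) = -123 - 1/12*(-35/2)*(-279) = -123 + (35/24)*(-279) = -123 - 3255/8 = -4239/8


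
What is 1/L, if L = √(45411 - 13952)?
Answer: √31459/31459 ≈ 0.0056380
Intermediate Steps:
L = √31459 ≈ 177.37
1/L = 1/(√31459) = √31459/31459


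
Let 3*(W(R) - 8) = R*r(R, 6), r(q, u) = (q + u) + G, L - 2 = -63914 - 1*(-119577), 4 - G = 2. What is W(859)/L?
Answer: 82753/18555 ≈ 4.4599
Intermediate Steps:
G = 2 (G = 4 - 1*2 = 4 - 2 = 2)
L = 55665 (L = 2 + (-63914 - 1*(-119577)) = 2 + (-63914 + 119577) = 2 + 55663 = 55665)
r(q, u) = 2 + q + u (r(q, u) = (q + u) + 2 = 2 + q + u)
W(R) = 8 + R*(8 + R)/3 (W(R) = 8 + (R*(2 + R + 6))/3 = 8 + (R*(8 + R))/3 = 8 + R*(8 + R)/3)
W(859)/L = (8 + (⅓)*859*(8 + 859))/55665 = (8 + (⅓)*859*867)*(1/55665) = (8 + 248251)*(1/55665) = 248259*(1/55665) = 82753/18555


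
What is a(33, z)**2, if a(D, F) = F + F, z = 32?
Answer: 4096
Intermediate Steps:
a(D, F) = 2*F
a(33, z)**2 = (2*32)**2 = 64**2 = 4096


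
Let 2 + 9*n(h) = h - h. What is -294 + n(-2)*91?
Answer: -2828/9 ≈ -314.22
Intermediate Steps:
n(h) = -2/9 (n(h) = -2/9 + (h - h)/9 = -2/9 + (⅑)*0 = -2/9 + 0 = -2/9)
-294 + n(-2)*91 = -294 - 2/9*91 = -294 - 182/9 = -2828/9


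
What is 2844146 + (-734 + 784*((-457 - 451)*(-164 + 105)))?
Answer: 44843860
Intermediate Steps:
2844146 + (-734 + 784*((-457 - 451)*(-164 + 105))) = 2844146 + (-734 + 784*(-908*(-59))) = 2844146 + (-734 + 784*53572) = 2844146 + (-734 + 42000448) = 2844146 + 41999714 = 44843860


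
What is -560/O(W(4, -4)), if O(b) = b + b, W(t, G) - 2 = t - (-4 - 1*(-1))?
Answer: -280/9 ≈ -31.111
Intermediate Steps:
W(t, G) = 5 + t (W(t, G) = 2 + (t - (-4 - 1*(-1))) = 2 + (t - (-4 + 1)) = 2 + (t - 1*(-3)) = 2 + (t + 3) = 2 + (3 + t) = 5 + t)
O(b) = 2*b
-560/O(W(4, -4)) = -560*1/(2*(5 + 4)) = -560/(2*9) = -560/18 = -560*1/18 = -280/9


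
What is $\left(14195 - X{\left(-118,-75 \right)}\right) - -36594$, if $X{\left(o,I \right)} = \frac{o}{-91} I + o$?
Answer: $\frac{4641387}{91} \approx 51004.0$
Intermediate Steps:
$X{\left(o,I \right)} = o - \frac{I o}{91}$ ($X{\left(o,I \right)} = o \left(- \frac{1}{91}\right) I + o = - \frac{o}{91} I + o = - \frac{I o}{91} + o = o - \frac{I o}{91}$)
$\left(14195 - X{\left(-118,-75 \right)}\right) - -36594 = \left(14195 - \frac{1}{91} \left(-118\right) \left(91 - -75\right)\right) - -36594 = \left(14195 - \frac{1}{91} \left(-118\right) \left(91 + 75\right)\right) + 36594 = \left(14195 - \frac{1}{91} \left(-118\right) 166\right) + 36594 = \left(14195 - - \frac{19588}{91}\right) + 36594 = \left(14195 + \frac{19588}{91}\right) + 36594 = \frac{1311333}{91} + 36594 = \frac{4641387}{91}$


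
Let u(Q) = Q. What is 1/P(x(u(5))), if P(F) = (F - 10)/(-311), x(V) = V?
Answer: 311/5 ≈ 62.200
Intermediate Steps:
P(F) = 10/311 - F/311 (P(F) = -(-10 + F)/311 = 10/311 - F/311)
1/P(x(u(5))) = 1/(10/311 - 1/311*5) = 1/(10/311 - 5/311) = 1/(5/311) = 311/5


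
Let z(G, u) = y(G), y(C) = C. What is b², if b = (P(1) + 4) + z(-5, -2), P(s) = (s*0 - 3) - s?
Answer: 25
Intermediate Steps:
z(G, u) = G
P(s) = -3 - s (P(s) = (0 - 3) - s = -3 - s)
b = -5 (b = ((-3 - 1*1) + 4) - 5 = ((-3 - 1) + 4) - 5 = (-4 + 4) - 5 = 0 - 5 = -5)
b² = (-5)² = 25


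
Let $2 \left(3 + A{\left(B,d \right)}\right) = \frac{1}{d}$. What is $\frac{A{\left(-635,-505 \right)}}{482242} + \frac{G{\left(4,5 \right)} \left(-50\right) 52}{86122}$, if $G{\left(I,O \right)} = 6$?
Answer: $- \frac{3799232993891}{20973480989620} \approx -0.18114$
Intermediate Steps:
$A{\left(B,d \right)} = -3 + \frac{1}{2 d}$
$\frac{A{\left(-635,-505 \right)}}{482242} + \frac{G{\left(4,5 \right)} \left(-50\right) 52}{86122} = \frac{-3 + \frac{1}{2 \left(-505\right)}}{482242} + \frac{6 \left(-50\right) 52}{86122} = \left(-3 + \frac{1}{2} \left(- \frac{1}{505}\right)\right) \frac{1}{482242} + \left(-300\right) 52 \cdot \frac{1}{86122} = \left(-3 - \frac{1}{1010}\right) \frac{1}{482242} - \frac{7800}{43061} = \left(- \frac{3031}{1010}\right) \frac{1}{482242} - \frac{7800}{43061} = - \frac{3031}{487064420} - \frac{7800}{43061} = - \frac{3799232993891}{20973480989620}$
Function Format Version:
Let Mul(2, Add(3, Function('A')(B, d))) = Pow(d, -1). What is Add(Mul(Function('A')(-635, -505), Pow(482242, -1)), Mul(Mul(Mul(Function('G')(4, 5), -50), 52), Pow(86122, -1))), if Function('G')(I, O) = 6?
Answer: Rational(-3799232993891, 20973480989620) ≈ -0.18114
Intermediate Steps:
Function('A')(B, d) = Add(-3, Mul(Rational(1, 2), Pow(d, -1)))
Add(Mul(Function('A')(-635, -505), Pow(482242, -1)), Mul(Mul(Mul(Function('G')(4, 5), -50), 52), Pow(86122, -1))) = Add(Mul(Add(-3, Mul(Rational(1, 2), Pow(-505, -1))), Pow(482242, -1)), Mul(Mul(Mul(6, -50), 52), Pow(86122, -1))) = Add(Mul(Add(-3, Mul(Rational(1, 2), Rational(-1, 505))), Rational(1, 482242)), Mul(Mul(-300, 52), Rational(1, 86122))) = Add(Mul(Add(-3, Rational(-1, 1010)), Rational(1, 482242)), Mul(-15600, Rational(1, 86122))) = Add(Mul(Rational(-3031, 1010), Rational(1, 482242)), Rational(-7800, 43061)) = Add(Rational(-3031, 487064420), Rational(-7800, 43061)) = Rational(-3799232993891, 20973480989620)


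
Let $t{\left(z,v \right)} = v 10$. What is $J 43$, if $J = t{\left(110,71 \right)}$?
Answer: $30530$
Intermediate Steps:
$t{\left(z,v \right)} = 10 v$
$J = 710$ ($J = 10 \cdot 71 = 710$)
$J 43 = 710 \cdot 43 = 30530$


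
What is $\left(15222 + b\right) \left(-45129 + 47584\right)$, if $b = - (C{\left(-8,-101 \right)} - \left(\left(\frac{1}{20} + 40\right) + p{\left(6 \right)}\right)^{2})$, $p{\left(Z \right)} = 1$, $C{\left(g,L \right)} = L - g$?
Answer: $\frac{3338820131}{80} \approx 4.1735 \cdot 10^{7}$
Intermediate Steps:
$b = \frac{711241}{400}$ ($b = - (\left(-101 - -8\right) - \left(\left(\frac{1}{20} + 40\right) + 1\right)^{2}) = - (\left(-101 + 8\right) - \left(\left(\frac{1}{20} + 40\right) + 1\right)^{2}) = - (-93 - \left(\frac{801}{20} + 1\right)^{2}) = - (-93 - \left(\frac{821}{20}\right)^{2}) = - (-93 - \frac{674041}{400}) = \left(-1\right) \left(- \frac{711241}{400}\right) = \frac{711241}{400} \approx 1778.1$)
$\left(15222 + b\right) \left(-45129 + 47584\right) = \left(15222 + \frac{711241}{400}\right) \left(-45129 + 47584\right) = \frac{6800041}{400} \cdot 2455 = \frac{3338820131}{80}$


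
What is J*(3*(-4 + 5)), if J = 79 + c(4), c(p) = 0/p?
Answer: 237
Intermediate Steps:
c(p) = 0
J = 79 (J = 79 + 0 = 79)
J*(3*(-4 + 5)) = 79*(3*(-4 + 5)) = 79*(3*1) = 79*3 = 237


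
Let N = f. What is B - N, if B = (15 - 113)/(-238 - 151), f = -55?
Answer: 21493/389 ≈ 55.252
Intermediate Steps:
N = -55
B = 98/389 (B = -98/(-389) = -98*(-1/389) = 98/389 ≈ 0.25193)
B - N = 98/389 - 1*(-55) = 98/389 + 55 = 21493/389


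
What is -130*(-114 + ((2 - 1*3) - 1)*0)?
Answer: 14820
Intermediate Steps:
-130*(-114 + ((2 - 1*3) - 1)*0) = -130*(-114 + ((2 - 3) - 1)*0) = -130*(-114 + (-1 - 1)*0) = -130*(-114 - 2*0) = -130*(-114 + 0) = -130*(-114) = 14820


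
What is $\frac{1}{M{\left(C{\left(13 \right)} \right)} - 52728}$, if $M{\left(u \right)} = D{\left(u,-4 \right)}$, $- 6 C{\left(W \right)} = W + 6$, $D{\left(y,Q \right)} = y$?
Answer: $- \frac{6}{316387} \approx -1.8964 \cdot 10^{-5}$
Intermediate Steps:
$C{\left(W \right)} = -1 - \frac{W}{6}$ ($C{\left(W \right)} = - \frac{W + 6}{6} = - \frac{6 + W}{6} = -1 - \frac{W}{6}$)
$M{\left(u \right)} = u$
$\frac{1}{M{\left(C{\left(13 \right)} \right)} - 52728} = \frac{1}{\left(-1 - \frac{13}{6}\right) - 52728} = \frac{1}{- \frac{19}{6} - 52728} = \frac{1}{- \frac{316387}{6}} = - \frac{6}{316387}$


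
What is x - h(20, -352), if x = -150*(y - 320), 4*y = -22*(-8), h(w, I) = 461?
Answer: 40939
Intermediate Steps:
y = 44 (y = (-22*(-8))/4 = (1/4)*176 = 44)
x = 41400 (x = -150*(44 - 320) = -150*(-276) = 41400)
x - h(20, -352) = 41400 - 1*461 = 41400 - 461 = 40939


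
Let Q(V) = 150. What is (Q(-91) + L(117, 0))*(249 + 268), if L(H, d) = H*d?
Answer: 77550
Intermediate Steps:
(Q(-91) + L(117, 0))*(249 + 268) = (150 + 117*0)*(249 + 268) = (150 + 0)*517 = 150*517 = 77550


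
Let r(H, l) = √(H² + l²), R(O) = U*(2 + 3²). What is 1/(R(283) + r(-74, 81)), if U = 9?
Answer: -99/2236 + √12037/2236 ≈ 0.0047913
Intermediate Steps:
R(O) = 99 (R(O) = 9*(2 + 3²) = 9*(2 + 9) = 9*11 = 99)
1/(R(283) + r(-74, 81)) = 1/(99 + √((-74)² + 81²)) = 1/(99 + √(5476 + 6561)) = 1/(99 + √12037)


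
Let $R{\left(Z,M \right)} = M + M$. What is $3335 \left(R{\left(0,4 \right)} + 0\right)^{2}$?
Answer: $213440$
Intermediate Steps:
$R{\left(Z,M \right)} = 2 M$
$3335 \left(R{\left(0,4 \right)} + 0\right)^{2} = 3335 \left(2 \cdot 4 + 0\right)^{2} = 3335 \left(8 + 0\right)^{2} = 3335 \cdot 8^{2} = 3335 \cdot 64 = 213440$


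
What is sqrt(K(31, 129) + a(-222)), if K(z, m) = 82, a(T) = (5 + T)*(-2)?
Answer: 2*sqrt(129) ≈ 22.716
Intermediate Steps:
a(T) = -10 - 2*T
sqrt(K(31, 129) + a(-222)) = sqrt(82 + (-10 - 2*(-222))) = sqrt(82 + (-10 + 444)) = sqrt(82 + 434) = sqrt(516) = 2*sqrt(129)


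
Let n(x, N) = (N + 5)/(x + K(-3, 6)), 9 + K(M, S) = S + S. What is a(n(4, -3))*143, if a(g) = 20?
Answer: 2860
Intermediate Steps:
K(M, S) = -9 + 2*S (K(M, S) = -9 + (S + S) = -9 + 2*S)
n(x, N) = (5 + N)/(3 + x) (n(x, N) = (N + 5)/(x + (-9 + 2*6)) = (5 + N)/(x + (-9 + 12)) = (5 + N)/(x + 3) = (5 + N)/(3 + x))
a(n(4, -3))*143 = 20*143 = 2860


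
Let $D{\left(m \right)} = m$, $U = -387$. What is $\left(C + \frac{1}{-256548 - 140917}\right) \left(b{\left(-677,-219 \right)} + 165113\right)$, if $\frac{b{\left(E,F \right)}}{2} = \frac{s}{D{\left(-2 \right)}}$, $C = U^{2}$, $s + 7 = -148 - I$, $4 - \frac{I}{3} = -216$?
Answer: $\frac{9877351295581952}{397465} \approx 2.4851 \cdot 10^{10}$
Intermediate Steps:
$I = 660$ ($I = 12 - -648 = 12 + 648 = 660$)
$s = -815$ ($s = -7 - 808 = -815$)
$C = 149769$ ($C = \left(-387\right)^{2} = 149769$)
$b{\left(E,F \right)} = 815$ ($b{\left(E,F \right)} = 2 \left(- \frac{815}{-2}\right) = 2 \left(\left(-815\right) \left(- \frac{1}{2}\right)\right) = 2 \cdot \frac{815}{2} = 815$)
$\left(C + \frac{1}{-256548 - 140917}\right) \left(b{\left(-677,-219 \right)} + 165113\right) = \left(149769 + \frac{1}{-256548 - 140917}\right) \left(815 + 165113\right) = \left(149769 + \frac{1}{-397465}\right) 165928 = \left(149769 - \frac{1}{397465}\right) 165928 = \frac{59527935584}{397465} \cdot 165928 = \frac{9877351295581952}{397465}$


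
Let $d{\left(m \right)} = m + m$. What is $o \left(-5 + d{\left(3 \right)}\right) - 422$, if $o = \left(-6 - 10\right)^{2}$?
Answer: $-166$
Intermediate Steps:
$d{\left(m \right)} = 2 m$
$o = 256$ ($o = \left(-16\right)^{2} = 256$)
$o \left(-5 + d{\left(3 \right)}\right) - 422 = 256 \left(-5 + 2 \cdot 3\right) - 422 = 256 \left(-5 + 6\right) - 422 = 256 \cdot 1 - 422 = 256 - 422 = -166$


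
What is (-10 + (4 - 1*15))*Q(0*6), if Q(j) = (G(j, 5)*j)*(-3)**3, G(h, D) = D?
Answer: 0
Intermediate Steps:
Q(j) = -135*j (Q(j) = (5*j)*(-3)**3 = (5*j)*(-27) = -135*j)
(-10 + (4 - 1*15))*Q(0*6) = (-10 + (4 - 1*15))*(-0*6) = (-10 + (4 - 15))*(-135*0) = (-10 - 11)*0 = -21*0 = 0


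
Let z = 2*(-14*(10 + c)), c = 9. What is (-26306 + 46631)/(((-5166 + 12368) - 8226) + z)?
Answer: -20325/1556 ≈ -13.062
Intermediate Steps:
z = -532 (z = 2*(-14*(10 + 9)) = 2*(-14*19) = 2*(-266) = -532)
(-26306 + 46631)/(((-5166 + 12368) - 8226) + z) = (-26306 + 46631)/(((-5166 + 12368) - 8226) - 532) = 20325/((7202 - 8226) - 532) = 20325/(-1024 - 532) = 20325/(-1556) = 20325*(-1/1556) = -20325/1556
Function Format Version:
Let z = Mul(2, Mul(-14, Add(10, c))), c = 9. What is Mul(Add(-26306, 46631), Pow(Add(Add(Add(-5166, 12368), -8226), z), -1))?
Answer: Rational(-20325, 1556) ≈ -13.062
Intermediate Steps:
z = -532 (z = Mul(2, Mul(-14, Add(10, 9))) = Mul(2, Mul(-14, 19)) = Mul(2, -266) = -532)
Mul(Add(-26306, 46631), Pow(Add(Add(Add(-5166, 12368), -8226), z), -1)) = Mul(Add(-26306, 46631), Pow(Add(Add(Add(-5166, 12368), -8226), -532), -1)) = Mul(20325, Pow(Add(Add(7202, -8226), -532), -1)) = Mul(20325, Pow(Add(-1024, -532), -1)) = Mul(20325, Pow(-1556, -1)) = Mul(20325, Rational(-1, 1556)) = Rational(-20325, 1556)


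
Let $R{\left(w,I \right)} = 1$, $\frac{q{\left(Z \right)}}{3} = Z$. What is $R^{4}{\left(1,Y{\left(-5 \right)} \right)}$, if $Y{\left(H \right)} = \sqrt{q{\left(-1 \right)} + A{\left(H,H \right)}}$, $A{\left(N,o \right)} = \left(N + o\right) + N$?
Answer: $1$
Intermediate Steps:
$q{\left(Z \right)} = 3 Z$
$A{\left(N,o \right)} = o + 2 N$
$Y{\left(H \right)} = \sqrt{-3 + 3 H}$ ($Y{\left(H \right)} = \sqrt{3 \left(-1\right) + \left(H + 2 H\right)} = \sqrt{-3 + 3 H}$)
$R^{4}{\left(1,Y{\left(-5 \right)} \right)} = 1^{4} = 1$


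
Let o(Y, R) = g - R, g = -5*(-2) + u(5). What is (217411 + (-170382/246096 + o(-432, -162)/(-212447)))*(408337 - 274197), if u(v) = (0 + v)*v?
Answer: 63530510714720163635/2178431538 ≈ 2.9163e+10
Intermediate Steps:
u(v) = v² (u(v) = v*v = v²)
g = 35 (g = -5*(-2) + 5² = 10 + 25 = 35)
o(Y, R) = 35 - R
(217411 + (-170382/246096 + o(-432, -162)/(-212447)))*(408337 - 274197) = (217411 + (-170382/246096 + (35 - 1*(-162))/(-212447)))*(408337 - 274197) = (217411 + (-170382*1/246096 + (35 + 162)*(-1/212447)))*134140 = (217411 + (-28397/41016 + 197*(-1/212447)))*134140 = (217411 + (-28397/41016 - 197/212447))*134140 = (217411 - 6040937611/8713726152)*134140 = (1894453875494861/8713726152)*134140 = 63530510714720163635/2178431538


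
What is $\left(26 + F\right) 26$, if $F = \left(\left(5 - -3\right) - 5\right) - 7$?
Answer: $572$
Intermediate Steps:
$F = -4$ ($F = \left(\left(5 + 3\right) - 5\right) - 7 = \left(8 - 5\right) - 7 = 3 - 7 = -4$)
$\left(26 + F\right) 26 = \left(26 - 4\right) 26 = 22 \cdot 26 = 572$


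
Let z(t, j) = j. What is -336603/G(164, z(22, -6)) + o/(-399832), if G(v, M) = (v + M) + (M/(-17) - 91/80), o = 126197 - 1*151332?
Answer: -61009916918935/28496426472 ≈ -2141.0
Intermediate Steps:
o = -25135 (o = 126197 - 151332 = -25135)
G(v, M) = -91/80 + v + 16*M/17 (G(v, M) = (M + v) + (M*(-1/17) - 91*1/80) = (M + v) + (-M/17 - 91/80) = (M + v) + (-91/80 - M/17) = -91/80 + v + 16*M/17)
-336603/G(164, z(22, -6)) + o/(-399832) = -336603/(-91/80 + 164 + (16/17)*(-6)) - 25135/(-399832) = -336603/(-91/80 + 164 - 96/17) - 25135*(-1/399832) = -336603/213813/1360 + 25135/399832 = -336603*1360/213813 + 25135/399832 = -152593360/71271 + 25135/399832 = -61009916918935/28496426472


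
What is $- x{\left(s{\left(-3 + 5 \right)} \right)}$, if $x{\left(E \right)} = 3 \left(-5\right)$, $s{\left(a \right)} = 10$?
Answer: $15$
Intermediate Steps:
$x{\left(E \right)} = -15$
$- x{\left(s{\left(-3 + 5 \right)} \right)} = \left(-1\right) \left(-15\right) = 15$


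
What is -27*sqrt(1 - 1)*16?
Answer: 0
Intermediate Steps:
-27*sqrt(1 - 1)*16 = -27*sqrt(0)*16 = -27*0*16 = 0*16 = 0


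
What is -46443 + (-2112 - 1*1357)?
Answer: -49912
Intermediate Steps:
-46443 + (-2112 - 1*1357) = -46443 + (-2112 - 1357) = -46443 - 3469 = -49912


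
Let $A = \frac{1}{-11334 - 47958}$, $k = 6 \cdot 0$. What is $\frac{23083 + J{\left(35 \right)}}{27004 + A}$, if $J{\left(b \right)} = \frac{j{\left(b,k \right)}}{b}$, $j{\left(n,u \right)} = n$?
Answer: $\frac{1368696528}{1601121167} \approx 0.85484$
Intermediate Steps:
$k = 0$
$A = - \frac{1}{59292}$ ($A = \frac{1}{-59292} = - \frac{1}{59292} \approx -1.6866 \cdot 10^{-5}$)
$J{\left(b \right)} = 1$ ($J{\left(b \right)} = \frac{b}{b} = 1$)
$\frac{23083 + J{\left(35 \right)}}{27004 + A} = \frac{23083 + 1}{27004 - \frac{1}{59292}} = \frac{23084}{\frac{1601121167}{59292}} = 23084 \cdot \frac{59292}{1601121167} = \frac{1368696528}{1601121167}$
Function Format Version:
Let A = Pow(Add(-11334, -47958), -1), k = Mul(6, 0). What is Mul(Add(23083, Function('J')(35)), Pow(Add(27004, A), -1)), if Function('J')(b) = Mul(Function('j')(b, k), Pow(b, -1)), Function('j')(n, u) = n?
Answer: Rational(1368696528, 1601121167) ≈ 0.85484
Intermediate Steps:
k = 0
A = Rational(-1, 59292) (A = Pow(-59292, -1) = Rational(-1, 59292) ≈ -1.6866e-5)
Function('J')(b) = 1 (Function('J')(b) = Mul(b, Pow(b, -1)) = 1)
Mul(Add(23083, Function('J')(35)), Pow(Add(27004, A), -1)) = Mul(Add(23083, 1), Pow(Add(27004, Rational(-1, 59292)), -1)) = Mul(23084, Pow(Rational(1601121167, 59292), -1)) = Mul(23084, Rational(59292, 1601121167)) = Rational(1368696528, 1601121167)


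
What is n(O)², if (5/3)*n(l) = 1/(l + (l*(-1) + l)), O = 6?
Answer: 1/100 ≈ 0.010000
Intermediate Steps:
n(l) = 3/(5*l) (n(l) = 3/(5*(l + (l*(-1) + l))) = 3/(5*(l + (-l + l))) = 3/(5*(l + 0)) = 3/(5*l))
n(O)² = ((⅗)/6)² = ((⅗)*(⅙))² = (⅒)² = 1/100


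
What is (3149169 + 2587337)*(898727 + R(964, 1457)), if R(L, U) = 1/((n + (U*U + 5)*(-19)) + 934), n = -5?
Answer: 207940443405342184508/40333297 ≈ 5.1556e+12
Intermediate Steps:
R(L, U) = 1/(834 - 19*U²) (R(L, U) = 1/((-5 + (U*U + 5)*(-19)) + 934) = 1/((-5 + (U² + 5)*(-19)) + 934) = 1/((-5 + (5 + U²)*(-19)) + 934) = 1/((-5 + (-95 - 19*U²)) + 934) = 1/((-100 - 19*U²) + 934) = 1/(834 - 19*U²))
(3149169 + 2587337)*(898727 + R(964, 1457)) = (3149169 + 2587337)*(898727 - 1/(-834 + 19*1457²)) = 5736506*(898727 - 1/(-834 + 19*2122849)) = 5736506*(898727 - 1/(-834 + 40334131)) = 5736506*(898727 - 1/40333297) = 5736506*(36248623012918/40333297) = 207940443405342184508/40333297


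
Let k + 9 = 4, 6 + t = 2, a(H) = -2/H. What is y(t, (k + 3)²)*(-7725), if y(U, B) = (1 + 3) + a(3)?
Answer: -25750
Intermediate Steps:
t = -4 (t = -6 + 2 = -4)
k = -5 (k = -9 + 4 = -5)
y(U, B) = 10/3 (y(U, B) = (1 + 3) - 2/3 = 4 - 2*⅓ = 4 - ⅔ = 10/3)
y(t, (k + 3)²)*(-7725) = (10/3)*(-7725) = -25750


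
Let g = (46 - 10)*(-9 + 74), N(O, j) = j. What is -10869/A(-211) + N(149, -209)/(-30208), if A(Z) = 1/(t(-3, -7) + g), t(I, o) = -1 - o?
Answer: -770263943983/30208 ≈ -2.5499e+7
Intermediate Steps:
g = 2340 (g = 36*65 = 2340)
A(Z) = 1/2346 (A(Z) = 1/((-1 - 1*(-7)) + 2340) = 1/((-1 + 7) + 2340) = 1/(6 + 2340) = 1/2346)
-10869/A(-211) + N(149, -209)/(-30208) = -10869/1/2346 - 209/(-30208) = -10869*2346 - 209*(-1/30208) = -25498674 + 209/30208 = -770263943983/30208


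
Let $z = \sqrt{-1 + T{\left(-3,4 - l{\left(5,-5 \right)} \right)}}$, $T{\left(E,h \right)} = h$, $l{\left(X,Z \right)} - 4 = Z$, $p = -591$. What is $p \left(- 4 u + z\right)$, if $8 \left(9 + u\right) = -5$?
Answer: $- \frac{47871}{2} \approx -23936.0$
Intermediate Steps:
$l{\left(X,Z \right)} = 4 + Z$
$u = - \frac{77}{8}$ ($u = -9 + \frac{1}{8} \left(-5\right) = -9 - \frac{5}{8} = - \frac{77}{8} \approx -9.625$)
$z = 2$ ($z = \sqrt{-1 + \left(4 - \left(4 - 5\right)\right)} = \sqrt{-1 + \left(4 - -1\right)} = \sqrt{-1 + \left(4 + 1\right)} = \sqrt{-1 + 5} = \sqrt{4} = 2$)
$p \left(- 4 u + z\right) = - 591 \left(\left(-4\right) \left(- \frac{77}{8}\right) + 2\right) = - 591 \left(\frac{77}{2} + 2\right) = \left(-591\right) \frac{81}{2} = - \frac{47871}{2}$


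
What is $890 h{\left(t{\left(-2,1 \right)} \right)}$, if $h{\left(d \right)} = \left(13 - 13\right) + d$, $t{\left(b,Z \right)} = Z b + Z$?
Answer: $-890$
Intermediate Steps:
$t{\left(b,Z \right)} = Z + Z b$
$h{\left(d \right)} = d$ ($h{\left(d \right)} = 0 + d = d$)
$890 h{\left(t{\left(-2,1 \right)} \right)} = 890 \cdot 1 \left(1 - 2\right) = 890 \cdot 1 \left(-1\right) = 890 \left(-1\right) = -890$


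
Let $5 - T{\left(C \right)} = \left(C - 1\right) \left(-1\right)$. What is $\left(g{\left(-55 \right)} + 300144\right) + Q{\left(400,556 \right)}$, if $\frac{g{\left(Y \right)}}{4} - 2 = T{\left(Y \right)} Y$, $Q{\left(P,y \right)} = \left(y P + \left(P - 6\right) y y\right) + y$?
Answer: $122333912$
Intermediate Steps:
$T{\left(C \right)} = 4 + C$ ($T{\left(C \right)} = 5 - \left(C - 1\right) \left(-1\right) = 5 - \left(-1 + C\right) \left(-1\right) = 5 - \left(1 - C\right) = 5 + \left(-1 + C\right) = 4 + C$)
$Q{\left(P,y \right)} = y + P y + y^{2} \left(-6 + P\right)$ ($Q{\left(P,y \right)} = \left(P y + \left(-6 + P\right) y y\right) + y = \left(P y + y \left(-6 + P\right) y\right) + y = \left(P y + y^{2} \left(-6 + P\right)\right) + y = y + P y + y^{2} \left(-6 + P\right)$)
$g{\left(Y \right)} = 8 + 4 Y \left(4 + Y\right)$ ($g{\left(Y \right)} = 8 + 4 \left(4 + Y\right) Y = 8 + 4 Y \left(4 + Y\right)$)
$\left(g{\left(-55 \right)} + 300144\right) + Q{\left(400,556 \right)} = \left(\left(8 + 4 \left(-55\right) \left(4 - 55\right)\right) + 300144\right) + 556 \left(1 + 400 - 3336 + 400 \cdot 556\right) = \left(\left(8 + 4 \left(-55\right) \left(-51\right)\right) + 300144\right) + 556 \left(1 + 400 - 3336 + 222400\right) = \left(\left(8 + 11220\right) + 300144\right) + 556 \cdot 219465 = \left(11228 + 300144\right) + 122022540 = 311372 + 122022540 = 122333912$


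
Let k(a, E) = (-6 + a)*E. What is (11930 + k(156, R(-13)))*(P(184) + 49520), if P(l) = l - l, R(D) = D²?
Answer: 1846105600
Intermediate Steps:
k(a, E) = E*(-6 + a)
P(l) = 0
(11930 + k(156, R(-13)))*(P(184) + 49520) = (11930 + (-13)²*(-6 + 156))*(0 + 49520) = (11930 + 169*150)*49520 = (11930 + 25350)*49520 = 37280*49520 = 1846105600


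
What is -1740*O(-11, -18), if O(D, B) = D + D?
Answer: 38280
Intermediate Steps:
O(D, B) = 2*D
-1740*O(-11, -18) = -3480*(-11) = -1740*(-22) = 38280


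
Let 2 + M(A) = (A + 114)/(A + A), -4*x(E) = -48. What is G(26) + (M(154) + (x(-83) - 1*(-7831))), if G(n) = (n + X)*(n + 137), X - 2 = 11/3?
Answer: 3003817/231 ≈ 13004.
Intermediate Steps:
X = 17/3 (X = 2 + 11/3 = 17/3 ≈ 5.6667)
G(n) = (137 + n)*(17/3 + n) (G(n) = (n + 17/3)*(n + 137) = (17/3 + n)*(137 + n) = (137 + n)*(17/3 + n))
x(E) = 12 (x(E) = -¼*(-48) = 12)
M(A) = -2 + (114 + A)/(2*A) (M(A) = -2 + (A + 114)/(A + A) = -2 + (114 + A)/((2*A)) = -2 + (114 + A)*(1/(2*A)) = -2 + (114 + A)/(2*A))
G(26) + (M(154) + (x(-83) - 1*(-7831))) = (2329/3 + 26² + (428/3)*26) + ((-3/2 + 57/154) + (12 - 1*(-7831))) = (2329/3 + 676 + 11128/3) + ((-3/2 + 57*(1/154)) + (12 + 7831)) = 15485/3 + ((-3/2 + 57/154) + 7843) = 15485/3 + (-87/77 + 7843) = 15485/3 + 603824/77 = 3003817/231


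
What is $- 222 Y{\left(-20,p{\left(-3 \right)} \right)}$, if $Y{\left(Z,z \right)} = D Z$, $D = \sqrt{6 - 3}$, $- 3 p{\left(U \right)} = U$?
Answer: $4440 \sqrt{3} \approx 7690.3$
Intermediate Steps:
$p{\left(U \right)} = - \frac{U}{3}$
$D = \sqrt{3} \approx 1.732$
$Y{\left(Z,z \right)} = Z \sqrt{3}$ ($Y{\left(Z,z \right)} = \sqrt{3} Z = Z \sqrt{3}$)
$- 222 Y{\left(-20,p{\left(-3 \right)} \right)} = - 222 \left(- 20 \sqrt{3}\right) = 4440 \sqrt{3}$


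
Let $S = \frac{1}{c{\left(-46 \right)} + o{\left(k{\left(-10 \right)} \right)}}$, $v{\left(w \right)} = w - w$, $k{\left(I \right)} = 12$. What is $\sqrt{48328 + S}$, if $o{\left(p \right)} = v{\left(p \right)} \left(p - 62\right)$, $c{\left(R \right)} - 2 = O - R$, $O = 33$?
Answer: $\frac{\sqrt{3914569}}{9} \approx 219.84$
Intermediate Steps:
$v{\left(w \right)} = 0$
$c{\left(R \right)} = 35 - R$ ($c{\left(R \right)} = 2 - \left(-33 + R\right) = 35 - R$)
$o{\left(p \right)} = 0$ ($o{\left(p \right)} = 0 \left(p - 62\right) = 0 \left(-62 + p\right) = 0$)
$S = \frac{1}{81}$ ($S = \frac{1}{\left(35 - -46\right) + 0} = \frac{1}{\left(35 + 46\right) + 0} = \frac{1}{81 + 0} = \frac{1}{81} \approx 0.012346$)
$\sqrt{48328 + S} = \sqrt{48328 + \frac{1}{81}} = \sqrt{\frac{3914569}{81}} = \frac{\sqrt{3914569}}{9}$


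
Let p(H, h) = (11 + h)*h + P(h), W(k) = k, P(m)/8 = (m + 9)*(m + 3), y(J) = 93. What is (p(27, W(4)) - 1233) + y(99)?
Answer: -352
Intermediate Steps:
P(m) = 8*(3 + m)*(9 + m) (P(m) = 8*((m + 9)*(m + 3)) = 8*((9 + m)*(3 + m)) = 8*((3 + m)*(9 + m)) = 8*(3 + m)*(9 + m))
p(H, h) = 216 + 8*h**2 + 96*h + h*(11 + h) (p(H, h) = (11 + h)*h + (216 + 8*h**2 + 96*h) = h*(11 + h) + (216 + 8*h**2 + 96*h) = 216 + 8*h**2 + 96*h + h*(11 + h))
(p(27, W(4)) - 1233) + y(99) = ((216 + 9*4**2 + 107*4) - 1233) + 93 = ((216 + 9*16 + 428) - 1233) + 93 = ((216 + 144 + 428) - 1233) + 93 = (788 - 1233) + 93 = -445 + 93 = -352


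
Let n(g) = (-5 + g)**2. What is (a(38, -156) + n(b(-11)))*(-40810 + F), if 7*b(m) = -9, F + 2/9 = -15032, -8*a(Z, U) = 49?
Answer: -1644316115/882 ≈ -1.8643e+6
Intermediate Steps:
a(Z, U) = -49/8 (a(Z, U) = -1/8*49 = -49/8)
F = -135290/9 (F = -2/9 - 15032 = -135290/9 ≈ -15032.)
b(m) = -9/7 (b(m) = (1/7)*(-9) = -9/7)
(a(38, -156) + n(b(-11)))*(-40810 + F) = (-49/8 + (-5 - 9/7)**2)*(-40810 - 135290/9) = (-49/8 + (-44/7)**2)*(-502580/9) = (-49/8 + 1936/49)*(-502580/9) = (13087/392)*(-502580/9) = -1644316115/882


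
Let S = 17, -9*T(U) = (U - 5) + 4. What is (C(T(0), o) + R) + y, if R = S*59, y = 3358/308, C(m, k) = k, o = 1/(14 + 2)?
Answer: 1249205/1232 ≈ 1014.0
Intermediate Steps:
T(U) = ⅑ - U/9 (T(U) = -((U - 5) + 4)/9 = -((-5 + U) + 4)/9 = -(-1 + U)/9 = ⅑ - U/9)
o = 1/16 ≈ 0.062500
y = 1679/154 (y = 3358*(1/308) = 1679/154 ≈ 10.903)
R = 1003 (R = 17*59 = 1003)
(C(T(0), o) + R) + y = (1/16 + 1003) + 1679/154 = 16049/16 + 1679/154 = 1249205/1232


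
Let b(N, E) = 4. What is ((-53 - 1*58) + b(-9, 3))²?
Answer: 11449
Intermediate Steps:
((-53 - 1*58) + b(-9, 3))² = ((-53 - 1*58) + 4)² = ((-53 - 58) + 4)² = (-111 + 4)² = (-107)² = 11449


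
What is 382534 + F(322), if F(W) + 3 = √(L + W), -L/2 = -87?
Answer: 382531 + 4*√31 ≈ 3.8255e+5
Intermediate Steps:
L = 174 (L = -2*(-87) = 174)
F(W) = -3 + √(174 + W)
382534 + F(322) = 382534 + (-3 + √(174 + 322)) = 382534 + (-3 + √496) = 382534 + (-3 + 4*√31) = 382531 + 4*√31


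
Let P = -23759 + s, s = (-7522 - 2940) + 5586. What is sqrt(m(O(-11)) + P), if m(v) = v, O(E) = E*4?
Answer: I*sqrt(28679) ≈ 169.35*I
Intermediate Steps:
O(E) = 4*E
s = -4876 (s = -10462 + 5586 = -4876)
P = -28635 (P = -23759 - 4876 = -28635)
sqrt(m(O(-11)) + P) = sqrt(4*(-11) - 28635) = sqrt(-44 - 28635) = sqrt(-28679) = I*sqrt(28679)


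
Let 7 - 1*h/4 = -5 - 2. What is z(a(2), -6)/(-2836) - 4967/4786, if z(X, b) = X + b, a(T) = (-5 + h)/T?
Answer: -14179739/13573096 ≈ -1.0447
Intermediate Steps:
h = 56 (h = 28 - 4*(-5 - 2) = 28 - 4*(-7) = 28 + 28 = 56)
a(T) = 51/T (a(T) = (-5 + 56)/T = 51/T)
z(a(2), -6)/(-2836) - 4967/4786 = (51/2 - 6)/(-2836) - 4967/4786 = (51*(½) - 6)*(-1/2836) - 4967*1/4786 = (51/2 - 6)*(-1/2836) - 4967/4786 = (39/2)*(-1/2836) - 4967/4786 = -39/5672 - 4967/4786 = -14179739/13573096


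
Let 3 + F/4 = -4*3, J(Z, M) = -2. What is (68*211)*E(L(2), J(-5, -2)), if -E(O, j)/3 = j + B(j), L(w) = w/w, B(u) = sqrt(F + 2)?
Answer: 86088 - 43044*I*sqrt(58) ≈ 86088.0 - 3.2781e+5*I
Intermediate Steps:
F = -60 (F = -12 + 4*(-4*3) = -12 + 4*(-12) = -12 - 48 = -60)
B(u) = I*sqrt(58) (B(u) = sqrt(-60 + 2) = sqrt(-58) = I*sqrt(58))
L(w) = 1
E(O, j) = -3*j - 3*I*sqrt(58) (E(O, j) = -3*(j + I*sqrt(58)) = -3*j - 3*I*sqrt(58))
(68*211)*E(L(2), J(-5, -2)) = (68*211)*(-3*(-2) - 3*I*sqrt(58)) = 14348*(6 - 3*I*sqrt(58)) = 86088 - 43044*I*sqrt(58)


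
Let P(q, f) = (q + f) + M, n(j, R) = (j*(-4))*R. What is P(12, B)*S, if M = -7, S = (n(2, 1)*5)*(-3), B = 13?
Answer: 2160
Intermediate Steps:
n(j, R) = -4*R*j (n(j, R) = (-4*j)*R = -4*R*j)
S = 120 (S = (-4*1*2*5)*(-3) = -8*5*(-3) = -40*(-3) = 120)
P(q, f) = -7 + f + q (P(q, f) = (q + f) - 7 = (f + q) - 7 = -7 + f + q)
P(12, B)*S = (-7 + 13 + 12)*120 = 18*120 = 2160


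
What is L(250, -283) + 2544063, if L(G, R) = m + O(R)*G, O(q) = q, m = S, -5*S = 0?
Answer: 2473313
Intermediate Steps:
S = 0 (S = -⅕*0 = 0)
m = 0
L(G, R) = G*R (L(G, R) = 0 + R*G = 0 + G*R = G*R)
L(250, -283) + 2544063 = 250*(-283) + 2544063 = -70750 + 2544063 = 2473313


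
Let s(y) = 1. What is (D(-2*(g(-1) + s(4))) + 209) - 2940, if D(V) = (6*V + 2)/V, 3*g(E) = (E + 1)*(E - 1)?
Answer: -2726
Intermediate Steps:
g(E) = (1 + E)*(-1 + E)/3 (g(E) = ((E + 1)*(E - 1))/3 = ((1 + E)*(-1 + E))/3 = (1 + E)*(-1 + E)/3)
D(V) = (2 + 6*V)/V
(D(-2*(g(-1) + s(4))) + 209) - 2940 = ((6 + 2/((-2*((-⅓ + (⅓)*(-1)²) + 1)))) + 209) - 2940 = ((6 + 2/((-2*((-⅓ + (⅓)*1) + 1)))) + 209) - 2940 = ((6 + 2/((-2*((-⅓ + ⅓) + 1)))) + 209) - 2940 = ((6 + 2/((-2*(0 + 1)))) + 209) - 2940 = ((6 + 2/((-2*1))) + 209) - 2940 = ((6 + 2/(-2)) + 209) - 2940 = ((6 + 2*(-½)) + 209) - 2940 = ((6 - 1) + 209) - 2940 = (5 + 209) - 2940 = 214 - 2940 = -2726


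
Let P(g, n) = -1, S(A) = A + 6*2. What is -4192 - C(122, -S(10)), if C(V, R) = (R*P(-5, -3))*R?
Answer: -3708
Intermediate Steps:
S(A) = 12 + A (S(A) = A + 12 = 12 + A)
C(V, R) = -R² (C(V, R) = (R*(-1))*R = (-R)*R = -R²)
-4192 - C(122, -S(10)) = -4192 - (-1)*(-(12 + 10))² = -4192 - (-1)*(-1*22)² = -4192 - (-1)*(-22)² = -4192 - (-1)*484 = -4192 - 1*(-484) = -4192 + 484 = -3708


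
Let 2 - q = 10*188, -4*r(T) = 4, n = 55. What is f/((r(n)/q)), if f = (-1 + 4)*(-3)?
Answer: -16902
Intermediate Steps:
r(T) = -1 (r(T) = -¼*4 = -1)
f = -9 (f = 3*(-3) = -9)
q = -1878 (q = 2 - 10*188 = 2 - 1*1880 = 2 - 1880 = -1878)
f/((r(n)/q)) = -9/(-1/(-1878)) = -9/(-1*(-1/1878)) = -9/(1/1878) = 1878*(-9) = -16902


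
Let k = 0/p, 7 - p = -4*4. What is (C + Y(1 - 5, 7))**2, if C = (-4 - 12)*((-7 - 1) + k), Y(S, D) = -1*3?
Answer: 15625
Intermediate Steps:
p = 23 (p = 7 - (-4)*4 = 7 - 1*(-16) = 7 + 16 = 23)
k = 0 (k = 0/23 = 0*(1/23) = 0)
Y(S, D) = -3
C = 128 (C = (-4 - 12)*((-7 - 1) + 0) = -16*(-8 + 0) = -16*(-8) = 128)
(C + Y(1 - 5, 7))**2 = (128 - 3)**2 = 125**2 = 15625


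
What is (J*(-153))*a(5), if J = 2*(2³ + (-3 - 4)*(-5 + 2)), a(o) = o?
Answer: -44370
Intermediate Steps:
J = 58 (J = 2*(8 - 7*(-3)) = 2*(8 + 21) = 2*29 = 58)
(J*(-153))*a(5) = (58*(-153))*5 = -8874*5 = -44370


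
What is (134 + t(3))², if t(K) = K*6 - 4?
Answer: 21904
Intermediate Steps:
t(K) = -4 + 6*K (t(K) = 6*K - 4 = -4 + 6*K)
(134 + t(3))² = (134 + (-4 + 6*3))² = (134 + (-4 + 18))² = (134 + 14)² = 148² = 21904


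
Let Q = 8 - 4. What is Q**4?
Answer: 256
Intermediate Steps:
Q = 4
Q**4 = 4**4 = 256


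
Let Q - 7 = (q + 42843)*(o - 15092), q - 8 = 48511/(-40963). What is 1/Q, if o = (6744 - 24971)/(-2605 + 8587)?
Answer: -122520333/79248598651529740 ≈ -1.5460e-9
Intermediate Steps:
q = 279193/40963 (q = 8 + 48511/(-40963) = 8 + 48511*(-1/40963) = 8 - 48511/40963 = 279193/40963 ≈ 6.8157)
o = -18227/5982 ≈ -3.0470
Q = -79248598651529740/122520333 (Q = 7 + (279193/40963 + 42843)*(-18227/5982 - 15092) = 7 + (1755257002/40963)*(-90298571/5982) = 7 - 79248599509172071/122520333 = -79248598651529740/122520333 ≈ -6.4682e+8)
1/Q = 1/(-79248598651529740/122520333) = -122520333/79248598651529740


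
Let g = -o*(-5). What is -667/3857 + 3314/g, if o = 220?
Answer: 207731/73150 ≈ 2.8398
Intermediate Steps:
g = 1100 (g = -220*(-5) = -1*(-1100) = 1100)
-667/3857 + 3314/g = -667/3857 + 3314/1100 = -667*1/3857 + 3314*(1/1100) = -23/133 + 1657/550 = 207731/73150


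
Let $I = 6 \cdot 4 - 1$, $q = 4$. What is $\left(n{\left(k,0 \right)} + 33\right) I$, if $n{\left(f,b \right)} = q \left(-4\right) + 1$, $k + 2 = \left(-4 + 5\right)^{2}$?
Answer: $414$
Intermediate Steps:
$k = -1$ ($k = -2 + \left(-4 + 5\right)^{2} = -2 + 1^{2} = -2 + 1 = -1$)
$I = 23$ ($I = 24 - 1 = 23$)
$n{\left(f,b \right)} = -15$ ($n{\left(f,b \right)} = 4 \left(-4\right) + 1 = -16 + 1 = -15$)
$\left(n{\left(k,0 \right)} + 33\right) I = \left(-15 + 33\right) 23 = 18 \cdot 23 = 414$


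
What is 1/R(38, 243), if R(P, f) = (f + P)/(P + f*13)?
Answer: 3197/281 ≈ 11.377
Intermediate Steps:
R(P, f) = (P + f)/(P + 13*f)
1/R(38, 243) = 1/((38 + 243)/(38 + 13*243)) = 1/(281/(38 + 3159)) = 1/(281/3197) = 3197/281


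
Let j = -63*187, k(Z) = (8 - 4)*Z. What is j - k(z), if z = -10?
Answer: -11741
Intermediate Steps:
k(Z) = 4*Z
j = -11781
j - k(z) = -11781 - 4*(-10) = -11781 - 1*(-40) = -11781 + 40 = -11741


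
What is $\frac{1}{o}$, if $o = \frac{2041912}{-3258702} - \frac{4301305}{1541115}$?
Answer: $- \frac{18600127899}{63568490437} \approx -0.2926$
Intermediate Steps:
$o = - \frac{63568490437}{18600127899}$ ($o = 2041912 \left(- \frac{1}{3258702}\right) - \frac{860261}{308223} = - \frac{1020956}{1629351} - \frac{860261}{308223} = - \frac{63568490437}{18600127899} \approx -3.4176$)
$\frac{1}{o} = \frac{1}{- \frac{63568490437}{18600127899}} = - \frac{18600127899}{63568490437}$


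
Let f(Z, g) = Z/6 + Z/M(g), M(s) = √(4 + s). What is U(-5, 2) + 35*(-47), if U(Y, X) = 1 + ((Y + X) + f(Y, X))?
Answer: -9887/6 - 5*√6/6 ≈ -1649.9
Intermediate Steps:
f(Z, g) = Z/6 + Z/√(4 + g) (f(Z, g) = Z/6 + Z/(√(4 + g)) = Z*(⅙) + Z/√(4 + g) = Z/6 + Z/√(4 + g))
U(Y, X) = 1 + X + 7*Y/6 + Y/√(4 + X) (U(Y, X) = 1 + ((Y + X) + (Y/6 + Y/√(4 + X))) = 1 + ((X + Y) + (Y/6 + Y/√(4 + X))) = 1 + (X + 7*Y/6 + Y/√(4 + X)) = 1 + X + 7*Y/6 + Y/√(4 + X))
U(-5, 2) + 35*(-47) = (1 + 2 + (7/6)*(-5) - 5/√(4 + 2)) + 35*(-47) = (1 + 2 - 35/6 - 5*√6/6) - 1645 = (-17/6 - 5*√6/6) - 1645 = -9887/6 - 5*√6/6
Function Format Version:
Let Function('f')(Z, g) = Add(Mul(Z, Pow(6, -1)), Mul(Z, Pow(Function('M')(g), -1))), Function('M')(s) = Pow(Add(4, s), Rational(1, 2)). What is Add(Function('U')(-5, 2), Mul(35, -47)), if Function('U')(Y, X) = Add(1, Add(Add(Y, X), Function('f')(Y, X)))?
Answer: Add(Rational(-9887, 6), Mul(Rational(-5, 6), Pow(6, Rational(1, 2)))) ≈ -1649.9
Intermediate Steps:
Function('f')(Z, g) = Add(Mul(Rational(1, 6), Z), Mul(Z, Pow(Add(4, g), Rational(-1, 2)))) (Function('f')(Z, g) = Add(Mul(Z, Pow(6, -1)), Mul(Z, Pow(Pow(Add(4, g), Rational(1, 2)), -1))) = Add(Mul(Z, Rational(1, 6)), Mul(Z, Pow(Add(4, g), Rational(-1, 2)))) = Add(Mul(Rational(1, 6), Z), Mul(Z, Pow(Add(4, g), Rational(-1, 2)))))
Function('U')(Y, X) = Add(1, X, Mul(Rational(7, 6), Y), Mul(Y, Pow(Add(4, X), Rational(-1, 2)))) (Function('U')(Y, X) = Add(1, Add(Add(Y, X), Add(Mul(Rational(1, 6), Y), Mul(Y, Pow(Add(4, X), Rational(-1, 2)))))) = Add(1, Add(Add(X, Y), Add(Mul(Rational(1, 6), Y), Mul(Y, Pow(Add(4, X), Rational(-1, 2)))))) = Add(1, Add(X, Mul(Rational(7, 6), Y), Mul(Y, Pow(Add(4, X), Rational(-1, 2))))) = Add(1, X, Mul(Rational(7, 6), Y), Mul(Y, Pow(Add(4, X), Rational(-1, 2)))))
Add(Function('U')(-5, 2), Mul(35, -47)) = Add(Add(1, 2, Mul(Rational(7, 6), -5), Mul(-5, Pow(Add(4, 2), Rational(-1, 2)))), Mul(35, -47)) = Add(Add(1, 2, Rational(-35, 6), Mul(-5, Pow(6, Rational(-1, 2)))), -1645) = Add(Add(1, 2, Rational(-35, 6), Mul(-5, Mul(Rational(1, 6), Pow(6, Rational(1, 2))))), -1645) = Add(Add(1, 2, Rational(-35, 6), Mul(Rational(-5, 6), Pow(6, Rational(1, 2)))), -1645) = Add(Add(Rational(-17, 6), Mul(Rational(-5, 6), Pow(6, Rational(1, 2)))), -1645) = Add(Rational(-9887, 6), Mul(Rational(-5, 6), Pow(6, Rational(1, 2))))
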